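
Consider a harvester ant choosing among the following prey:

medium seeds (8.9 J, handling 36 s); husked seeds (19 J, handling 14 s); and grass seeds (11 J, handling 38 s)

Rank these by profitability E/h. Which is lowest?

Profitability E/h (J/s): medium seeds = 8.9/36 = 0.247, husked seeds = 19/14 = 1.36, grass seeds = 11/38 = 0.289.
Ranked: husked seeds > grass seeds > medium seeds.

medium seeds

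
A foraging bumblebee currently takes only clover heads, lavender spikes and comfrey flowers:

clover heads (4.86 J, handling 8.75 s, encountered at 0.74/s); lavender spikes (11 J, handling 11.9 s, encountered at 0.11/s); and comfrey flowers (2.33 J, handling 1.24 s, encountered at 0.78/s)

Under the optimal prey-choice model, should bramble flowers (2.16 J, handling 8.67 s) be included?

No

Intake rate on the current diet: R = (0.74×4.86 + 0.11×11 + 0.78×2.33) / (1 + 0.74×8.75 + 0.11×11.9 + 0.78×1.24) = 6.624/9.751 = 0.6793 J/s.
bramble flowers: E/h = 2.16/8.67 = 0.2491 J/s.
Since 0.2491 < R, time spent handling bramble flowers is better spent searching.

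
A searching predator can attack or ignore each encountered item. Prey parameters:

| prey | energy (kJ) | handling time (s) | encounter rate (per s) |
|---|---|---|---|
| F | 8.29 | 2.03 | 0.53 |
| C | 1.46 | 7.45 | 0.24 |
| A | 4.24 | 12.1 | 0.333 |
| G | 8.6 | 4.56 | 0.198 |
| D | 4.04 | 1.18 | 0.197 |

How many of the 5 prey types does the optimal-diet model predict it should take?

2

Profitabilities (E/h, kJ/s): F 4.08, D 3.42, G 1.89, A 0.35, C 0.196. Add prey in this order while the next type's profitability exceeds the intake rate on those already taken.
Rate on top 1: 2.117. D: 3.42 > 2.117 → include.
Rate on top 2: 2.248. G: 1.89 < 2.248 → exclude; stop.
Optimal diet: F, D — 2 of 5 types.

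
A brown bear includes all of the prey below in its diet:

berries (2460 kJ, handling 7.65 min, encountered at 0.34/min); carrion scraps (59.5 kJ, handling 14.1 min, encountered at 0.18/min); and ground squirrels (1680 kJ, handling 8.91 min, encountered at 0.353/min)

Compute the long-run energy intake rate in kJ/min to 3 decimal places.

R = (0.34×2460 + 0.18×59.5 + 0.353×1680) / (1 + 0.34×7.65 + 0.18×14.1 + 0.353×8.91) = 1440/9.284 = 155.1 kJ/min.

155.118 kJ/min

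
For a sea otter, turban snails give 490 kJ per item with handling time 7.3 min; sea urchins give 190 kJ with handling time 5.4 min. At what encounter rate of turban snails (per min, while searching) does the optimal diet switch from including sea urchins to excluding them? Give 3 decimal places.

0.151 per min

Drop sea urchins once their profitability E₂/h₂ falls below the rate achievable on turban snails alone: E₂/h₂ = λE₁/(1 + λh₁).
Solve for λ: λE₁h₂ = E₂(1 + λh₁) → λ(E₁h₂ − E₂h₁) = E₂ → λ = E₂/(E₁h₂ − E₂h₁).
λ = 190/(490×5.4 − 190×7.3) = 190/1259 = 0.1509 per min.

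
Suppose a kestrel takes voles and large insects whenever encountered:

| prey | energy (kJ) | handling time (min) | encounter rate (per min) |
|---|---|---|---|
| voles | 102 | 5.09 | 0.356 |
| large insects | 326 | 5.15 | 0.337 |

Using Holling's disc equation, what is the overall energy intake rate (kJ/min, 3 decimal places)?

32.143 kJ/min

R = Σλ_iE_i / (1 + Σλ_ih_i)
Numerator: 0.356×102 + 0.337×326 = 146.2
Denominator: 1 + 0.356×5.09 + 0.337×5.15 = 4.548
R = 146.2/4.548 = 32.14 kJ/min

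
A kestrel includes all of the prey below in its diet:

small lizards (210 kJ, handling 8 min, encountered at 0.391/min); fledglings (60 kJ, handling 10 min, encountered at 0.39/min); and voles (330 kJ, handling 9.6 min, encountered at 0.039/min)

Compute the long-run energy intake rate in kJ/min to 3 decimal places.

14.089 kJ/min

R = (0.391×210 + 0.39×60 + 0.039×330) / (1 + 0.391×8 + 0.39×10 + 0.039×9.6) = 118.4/8.402 = 14.09 kJ/min.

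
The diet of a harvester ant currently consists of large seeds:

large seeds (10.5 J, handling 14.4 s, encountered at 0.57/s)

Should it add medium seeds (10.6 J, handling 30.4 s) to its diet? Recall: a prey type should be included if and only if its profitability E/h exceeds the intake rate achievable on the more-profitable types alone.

No

Intake rate on the current diet: R = (0.57×10.5) / (1 + 0.57×14.4) = 5.985/9.208 = 0.65 J/s.
Profitability of medium seeds: 10.6/30.4 = 0.3487 J/s.
Since 0.3487 < R, time spent handling medium seeds is better spent searching.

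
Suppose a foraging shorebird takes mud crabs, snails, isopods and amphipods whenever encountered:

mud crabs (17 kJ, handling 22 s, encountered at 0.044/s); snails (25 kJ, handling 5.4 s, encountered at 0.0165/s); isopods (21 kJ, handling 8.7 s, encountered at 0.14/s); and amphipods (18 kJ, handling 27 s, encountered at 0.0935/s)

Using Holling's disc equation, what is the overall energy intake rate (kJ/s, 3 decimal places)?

Energy encountered per unit search time: 0.044×17 + 0.0165×25 + 0.14×21 + 0.0935×18 = 5.784 kJ/s.
Handling time per unit search time: 0.044×22 + 0.0165×5.4 + 0.14×8.7 + 0.0935×27 = 4.8.
Rate = 5.784/(1 + 4.8) = 0.9972 kJ/s.

0.997 kJ/s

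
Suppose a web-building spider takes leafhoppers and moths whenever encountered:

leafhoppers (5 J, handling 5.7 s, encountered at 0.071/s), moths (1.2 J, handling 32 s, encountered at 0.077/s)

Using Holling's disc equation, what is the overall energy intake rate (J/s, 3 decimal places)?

R = (0.071×5 + 0.077×1.2) / (1 + 0.071×5.7 + 0.077×32) = 0.4474/3.869 = 0.1156 J/s.

0.116 J/s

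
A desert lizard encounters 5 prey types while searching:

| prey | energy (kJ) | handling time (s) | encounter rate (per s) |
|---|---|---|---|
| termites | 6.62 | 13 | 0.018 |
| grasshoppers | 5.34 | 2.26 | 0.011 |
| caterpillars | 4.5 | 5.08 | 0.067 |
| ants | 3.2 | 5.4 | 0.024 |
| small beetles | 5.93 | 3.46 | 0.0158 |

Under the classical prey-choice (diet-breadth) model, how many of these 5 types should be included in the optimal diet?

5

E/h in descending order: grasshoppers 2.36, small beetles 1.71, caterpillars 0.886, ants 0.593, termites 0.509 kJ/s. The optimal diet is the largest prefix of this list for which every included type satisfies E_i/h_i > R on the types above it.
Rate on top 1: 0.05732. small beetles: 1.71 > 0.05732 → include.
Rate on top 2: 0.1412. caterpillars: 0.886 > 0.1412 → include.
Rate on top 3: 0.3197. ants: 0.593 > 0.3197 → include.
Rate on top 4: 0.3425. termites: 0.509 > 0.3425 → include.
Optimal diet: grasshoppers, small beetles, caterpillars, ants, termites — 5 of 5 types.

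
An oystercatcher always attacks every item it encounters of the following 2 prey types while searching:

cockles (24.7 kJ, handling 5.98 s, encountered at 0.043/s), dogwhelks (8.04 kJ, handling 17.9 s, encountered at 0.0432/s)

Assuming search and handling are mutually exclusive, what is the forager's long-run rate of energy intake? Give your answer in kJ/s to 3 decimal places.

0.694 kJ/s

R = Σλ_iE_i / (1 + Σλ_ih_i)
Numerator: 0.043×24.7 + 0.0432×8.04 = 1.409
Denominator: 1 + 0.043×5.98 + 0.0432×17.9 = 2.03
R = 1.409/2.03 = 0.6942 kJ/s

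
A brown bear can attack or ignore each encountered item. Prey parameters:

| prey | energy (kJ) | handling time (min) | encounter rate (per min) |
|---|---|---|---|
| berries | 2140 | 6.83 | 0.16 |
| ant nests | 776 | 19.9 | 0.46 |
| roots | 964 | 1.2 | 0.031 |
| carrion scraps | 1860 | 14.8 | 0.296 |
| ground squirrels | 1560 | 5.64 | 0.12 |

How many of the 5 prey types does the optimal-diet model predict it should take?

E/h in descending order: roots 803, berries 313, ground squirrels 277, carrion scraps 126, ant nests 39 kJ/min. The optimal diet is the largest prefix of this list for which every included type satisfies E_i/h_i > R on the types above it.
Rate on top 1: 28.81. berries: 313 > 28.81 → include.
Rate on top 2: 174.8. ground squirrels: 277 > 174.8 → include.
Rate on top 3: 199.3. carrion scraps: 126 < 199.3 → exclude; stop.
Optimal diet: roots, berries, ground squirrels — 3 of 5 types.

3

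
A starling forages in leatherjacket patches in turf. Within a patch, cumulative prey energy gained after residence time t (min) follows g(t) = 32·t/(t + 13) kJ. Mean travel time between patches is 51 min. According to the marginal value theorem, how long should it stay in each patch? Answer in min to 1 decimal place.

25.7 min

By the marginal value theorem, leave when the instantaneous gain rate g'(t) equals the habitat-wide average g(t)/(T + t).
g'(t) = 32·13/(t + 13)². Setting 32·13/(t+13)² = 32t/[(t+13)(51+t)] gives 13(51+t) = t(t+13), so t² = 13×51 = 663.
t* = √663 = 25.75 min.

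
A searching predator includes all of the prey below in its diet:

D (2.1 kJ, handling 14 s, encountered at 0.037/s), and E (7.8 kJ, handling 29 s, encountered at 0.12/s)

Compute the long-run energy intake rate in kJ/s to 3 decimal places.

R = (0.037×2.1 + 0.12×7.8) / (1 + 0.037×14 + 0.12×29) = 1.014/4.998 = 0.2028 kJ/s.

0.203 kJ/s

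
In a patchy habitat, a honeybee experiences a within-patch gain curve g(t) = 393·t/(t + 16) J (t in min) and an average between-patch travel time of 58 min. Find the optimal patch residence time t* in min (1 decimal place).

Maximise g(t)/(T+t): set derivative to zero → g'(t)(T+t) = g(t).
g'(t) = 393·16/(t + 16)². Setting 393·16/(t+16)² = 393t/[(t+16)(58+t)] gives 16(58+t) = t(t+16), so t² = 16×58 = 928.
t* = √928 = 30.46 min.

30.5 min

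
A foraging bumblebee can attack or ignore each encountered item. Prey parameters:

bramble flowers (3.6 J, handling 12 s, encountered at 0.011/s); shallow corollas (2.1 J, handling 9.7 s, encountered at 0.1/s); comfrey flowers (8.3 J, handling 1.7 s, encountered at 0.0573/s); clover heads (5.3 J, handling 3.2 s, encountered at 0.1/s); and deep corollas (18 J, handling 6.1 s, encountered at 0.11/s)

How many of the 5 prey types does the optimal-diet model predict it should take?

E/h in descending order: comfrey flowers 4.88, deep corollas 2.95, clover heads 1.66, bramble flowers 0.3, shallow corollas 0.216 J/s. The optimal diet is the largest prefix of this list for which every included type satisfies E_i/h_i > R on the types above it.
Rate on top 1: 0.4334. deep corollas: 2.95 > 0.4334 → include.
Rate on top 2: 1.389. clover heads: 1.66 > 1.389 → include.
Rate on top 3: 1.43. bramble flowers: 0.3 < 1.43 → exclude; stop.
Optimal diet: comfrey flowers, deep corollas, clover heads — 3 of 5 types.

3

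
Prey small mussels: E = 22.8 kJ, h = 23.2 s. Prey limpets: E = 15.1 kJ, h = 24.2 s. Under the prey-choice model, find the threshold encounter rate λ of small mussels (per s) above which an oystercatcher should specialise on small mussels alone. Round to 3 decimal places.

Drop limpets once their profitability E₂/h₂ falls below the rate achievable on small mussels alone: E₂/h₂ = λE₁/(1 + λh₁).
Solve for λ: λE₁h₂ = E₂(1 + λh₁) → λ(E₁h₂ − E₂h₁) = E₂ → λ = E₂/(E₁h₂ − E₂h₁).
λ = 15.1/(22.8×24.2 − 15.1×23.2) = 15.1/201.4 = 0.07496 per s.

0.075 per s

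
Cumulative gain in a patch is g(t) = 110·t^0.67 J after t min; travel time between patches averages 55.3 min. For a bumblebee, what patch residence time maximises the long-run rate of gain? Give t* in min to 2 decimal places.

112.28 min

Maximise g(t)/(T+t): set derivative to zero → g'(t)(T+t) = g(t).
g'(t) = 0.67·110·t^-0.33. Setting 0.67·110·t^-0.33 = 110·t^0.67/(55.3+t) gives 0.67(55.3+t) = t, so 0.33·t = 0.67×55.3.
t* = 0.67×55.3/0.33 = 112.3 min.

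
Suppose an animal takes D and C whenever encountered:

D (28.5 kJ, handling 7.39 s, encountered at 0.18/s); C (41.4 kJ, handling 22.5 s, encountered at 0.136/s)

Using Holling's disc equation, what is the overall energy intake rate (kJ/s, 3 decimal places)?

1.996 kJ/s

Energy encountered per unit search time: 0.18×28.5 + 0.136×41.4 = 10.76 kJ/s.
Handling time per unit search time: 0.18×7.39 + 0.136×22.5 = 4.39.
Rate = 10.76/(1 + 4.39) = 1.996 kJ/s.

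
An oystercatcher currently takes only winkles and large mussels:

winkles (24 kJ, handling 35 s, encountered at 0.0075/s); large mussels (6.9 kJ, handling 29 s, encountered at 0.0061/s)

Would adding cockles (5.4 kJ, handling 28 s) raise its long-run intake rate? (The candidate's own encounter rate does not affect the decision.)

Yes

Current rate: (0.0075×24 + 0.0061×6.9)/(1 + 0.0075×35 + 0.0061×29) = 0.1543 kJ/s.
Profitability of cockles: 5.4/28 = 0.1929 kJ/s.
Since 0.1929 > R, including cockles increases the long-run rate.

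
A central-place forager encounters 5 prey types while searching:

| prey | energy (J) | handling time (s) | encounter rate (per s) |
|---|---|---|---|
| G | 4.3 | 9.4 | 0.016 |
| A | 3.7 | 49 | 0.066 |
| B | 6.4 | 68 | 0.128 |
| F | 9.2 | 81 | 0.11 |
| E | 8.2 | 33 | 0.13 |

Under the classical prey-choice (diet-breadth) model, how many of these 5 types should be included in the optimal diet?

Rank by E/h (J/s): G 0.457, E 0.248, F 0.114, B 0.0941, A 0.0755. Include each in turn until the next type's E/h falls below the running intake rate.
Rate on top 1: 0.05981. E: 0.248 > 0.05981 → include.
Rate on top 2: 0.2086. F: 0.114 < 0.2086 → exclude; stop.
Optimal diet: G, E — 2 of 5 types.

2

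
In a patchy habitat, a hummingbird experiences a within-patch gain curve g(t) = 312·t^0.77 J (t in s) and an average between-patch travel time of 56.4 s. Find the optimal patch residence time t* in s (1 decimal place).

Maximise g(t)/(T+t): set derivative to zero → g'(t)(T+t) = g(t).
g'(t) = 0.77·312·t^-0.23. Setting 0.77·312·t^-0.23 = 312·t^0.77/(56.4+t) gives 0.77(56.4+t) = t, so 0.23·t = 0.77×56.4.
t* = 0.77×56.4/0.23 = 188.8 s.

188.8 s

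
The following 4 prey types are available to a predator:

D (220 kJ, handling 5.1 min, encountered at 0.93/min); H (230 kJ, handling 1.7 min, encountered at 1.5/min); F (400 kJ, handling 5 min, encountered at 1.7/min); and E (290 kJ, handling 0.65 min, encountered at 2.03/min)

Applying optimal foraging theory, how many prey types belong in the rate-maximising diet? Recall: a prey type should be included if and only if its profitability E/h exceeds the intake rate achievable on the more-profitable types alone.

Rank by E/h (kJ/min): E 446, H 135, F 80, D 43.1. Include each in turn until the next type's E/h falls below the running intake rate.
Rate on top 1: 253.8. H: 135 < 253.8 → exclude; stop.
Optimal diet: E — 1 of 4 types.

1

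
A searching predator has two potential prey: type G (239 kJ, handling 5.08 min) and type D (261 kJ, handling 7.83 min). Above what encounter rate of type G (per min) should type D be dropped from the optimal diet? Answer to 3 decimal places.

Drop type D once their profitability E₂/h₂ falls below the rate achievable on type G alone: E₂/h₂ = λE₁/(1 + λh₁).
Solve for λ: λE₁h₂ = E₂(1 + λh₁) → λ(E₁h₂ − E₂h₁) = E₂ → λ = E₂/(E₁h₂ − E₂h₁).
λ = 261/(239×7.83 − 261×5.08) = 261/545.5 = 0.4785 per min.

0.478 per min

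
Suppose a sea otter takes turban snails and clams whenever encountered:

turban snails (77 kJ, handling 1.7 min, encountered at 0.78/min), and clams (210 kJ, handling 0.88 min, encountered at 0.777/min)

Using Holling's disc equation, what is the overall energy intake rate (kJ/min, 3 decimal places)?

74.169 kJ/min

R = (0.78×77 + 0.777×210) / (1 + 0.78×1.7 + 0.777×0.88) = 223.2/3.01 = 74.17 kJ/min.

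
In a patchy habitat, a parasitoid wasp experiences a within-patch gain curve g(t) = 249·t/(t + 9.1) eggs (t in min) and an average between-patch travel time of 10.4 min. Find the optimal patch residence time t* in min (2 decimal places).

9.73 min

Optimal t* satisfies g'(t*) = g(t*)/(T + t*).
g'(t) = 249·9.1/(t + 9.1)². Setting 249·9.1/(t+9.1)² = 249t/[(t+9.1)(10.4+t)] gives 9.1(10.4+t) = t(t+9.1), so t² = 9.1×10.4 = 94.64.
t* = √94.64 = 9.728 min.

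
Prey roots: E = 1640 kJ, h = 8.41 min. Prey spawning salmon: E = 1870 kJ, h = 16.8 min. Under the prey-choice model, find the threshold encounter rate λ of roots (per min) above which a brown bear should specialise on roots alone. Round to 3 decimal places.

0.158 per min

Drop spawning salmon once their profitability E₂/h₂ falls below the rate achievable on roots alone: E₂/h₂ = λE₁/(1 + λh₁).
Solve for λ: λE₁h₂ = E₂(1 + λh₁) → λ(E₁h₂ − E₂h₁) = E₂ → λ = E₂/(E₁h₂ − E₂h₁).
λ = 1870/(1640×16.8 − 1870×8.41) = 1870/1.183e+04 = 0.1581 per min.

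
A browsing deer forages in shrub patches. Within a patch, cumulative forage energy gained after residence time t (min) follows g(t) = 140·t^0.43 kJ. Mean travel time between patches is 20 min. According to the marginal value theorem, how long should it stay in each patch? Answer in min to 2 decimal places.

15.09 min

Optimal t* satisfies g'(t*) = g(t*)/(T + t*).
g'(t) = 0.43·140·t^-0.57. Setting 0.43·140·t^-0.57 = 140·t^0.43/(20+t) gives 0.43(20+t) = t, so 0.57·t = 0.43×20.
t* = 0.43×20/0.57 = 15.09 min.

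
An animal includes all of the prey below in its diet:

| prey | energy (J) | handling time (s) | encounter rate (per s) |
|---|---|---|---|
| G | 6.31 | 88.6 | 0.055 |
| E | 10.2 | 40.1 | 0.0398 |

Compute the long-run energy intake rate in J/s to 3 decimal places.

0.101 J/s

Energy encountered per unit search time: 0.055×6.31 + 0.0398×10.2 = 0.753 J/s.
Handling time per unit search time: 0.055×88.6 + 0.0398×40.1 = 6.469.
Rate = 0.753/(1 + 6.469) = 0.1008 J/s.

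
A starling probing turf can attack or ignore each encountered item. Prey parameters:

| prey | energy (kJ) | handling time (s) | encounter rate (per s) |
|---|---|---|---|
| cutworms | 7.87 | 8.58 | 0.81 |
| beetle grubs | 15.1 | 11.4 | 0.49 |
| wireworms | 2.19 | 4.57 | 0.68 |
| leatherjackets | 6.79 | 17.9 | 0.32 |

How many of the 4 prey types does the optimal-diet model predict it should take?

1

E/h in descending order: beetle grubs 1.32, cutworms 0.917, wireworms 0.479, leatherjackets 0.379 kJ/s. The optimal diet is the largest prefix of this list for which every included type satisfies E_i/h_i > R on the types above it.
Rate on top 1: 1.123. cutworms: 0.917 < 1.123 → exclude; stop.
Optimal diet: beetle grubs — 1 of 4 types.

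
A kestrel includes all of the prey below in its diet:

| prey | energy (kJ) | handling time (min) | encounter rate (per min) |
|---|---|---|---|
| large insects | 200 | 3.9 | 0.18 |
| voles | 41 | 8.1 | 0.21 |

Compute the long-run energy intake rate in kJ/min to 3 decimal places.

13.109 kJ/min

R = (0.18×200 + 0.21×41) / (1 + 0.18×3.9 + 0.21×8.1) = 44.61/3.403 = 13.11 kJ/min.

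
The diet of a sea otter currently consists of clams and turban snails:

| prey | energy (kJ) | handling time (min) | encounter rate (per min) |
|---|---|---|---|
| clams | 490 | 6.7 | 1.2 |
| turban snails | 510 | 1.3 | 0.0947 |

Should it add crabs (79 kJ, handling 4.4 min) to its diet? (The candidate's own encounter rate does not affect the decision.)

No

On clams and turban snails alone, R = ΣλE/(1+Σλh) = 636.3/9.163 = 69.44 kJ/min.
Profitability of crabs: 79/4.4 = 17.95 kJ/min.
Since 17.95 < R, time spent handling crabs is better spent searching.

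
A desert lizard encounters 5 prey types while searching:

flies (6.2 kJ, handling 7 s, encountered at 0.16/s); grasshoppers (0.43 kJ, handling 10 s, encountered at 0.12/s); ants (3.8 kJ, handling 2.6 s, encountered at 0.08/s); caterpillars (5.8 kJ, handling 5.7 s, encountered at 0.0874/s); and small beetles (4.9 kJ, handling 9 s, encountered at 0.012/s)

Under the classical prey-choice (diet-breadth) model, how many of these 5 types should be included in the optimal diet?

3

E/h in descending order: ants 1.46, caterpillars 1.02, flies 0.886, small beetles 0.544, grasshoppers 0.043 kJ/s. The optimal diet is the largest prefix of this list for which every included type satisfies E_i/h_i > R on the types above it.
Rate on top 1: 0.2517. caterpillars: 1.02 > 0.2517 → include.
Rate on top 2: 0.4753. flies: 0.886 > 0.4753 → include.
Rate on top 3: 0.6379. small beetles: 0.544 < 0.6379 → exclude; stop.
Optimal diet: ants, caterpillars, flies — 3 of 5 types.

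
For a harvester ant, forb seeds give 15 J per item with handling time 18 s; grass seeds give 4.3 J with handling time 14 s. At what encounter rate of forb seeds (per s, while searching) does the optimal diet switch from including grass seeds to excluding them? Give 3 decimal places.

0.032 per s

Drop grass seeds once their profitability E₂/h₂ falls below the rate achievable on forb seeds alone: E₂/h₂ = λE₁/(1 + λh₁).
Solve for λ: λE₁h₂ = E₂(1 + λh₁) → λ(E₁h₂ − E₂h₁) = E₂ → λ = E₂/(E₁h₂ − E₂h₁).
λ = 4.3/(15×14 − 4.3×18) = 4.3/132.6 = 0.03243 per s.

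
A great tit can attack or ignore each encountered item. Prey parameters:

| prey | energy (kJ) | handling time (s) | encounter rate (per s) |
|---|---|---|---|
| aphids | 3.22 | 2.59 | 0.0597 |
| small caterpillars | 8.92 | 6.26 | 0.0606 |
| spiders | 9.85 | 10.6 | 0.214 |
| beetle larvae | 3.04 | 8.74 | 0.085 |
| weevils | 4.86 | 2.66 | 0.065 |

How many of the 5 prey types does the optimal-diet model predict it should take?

4

E/h in descending order: weevils 1.83, small caterpillars 1.42, aphids 1.24, spiders 0.929, beetle larvae 0.348 kJ/s. The optimal diet is the largest prefix of this list for which every included type satisfies E_i/h_i > R on the types above it.
Rate on top 1: 0.2693. small caterpillars: 1.42 > 0.2693 → include.
Rate on top 2: 0.5517. aphids: 1.24 > 0.5517 → include.
Rate on top 3: 0.6144. spiders: 0.929 > 0.6144 → include.
Rate on top 4: 0.7941. beetle larvae: 0.348 < 0.7941 → exclude; stop.
Optimal diet: weevils, small caterpillars, aphids, spiders — 4 of 5 types.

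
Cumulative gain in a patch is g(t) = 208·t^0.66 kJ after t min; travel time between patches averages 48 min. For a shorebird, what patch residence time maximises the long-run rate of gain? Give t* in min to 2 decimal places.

93.18 min

Maximise g(t)/(T+t): set derivative to zero → g'(t)(T+t) = g(t).
g'(t) = 0.66·208·t^-0.34. Setting 0.66·208·t^-0.34 = 208·t^0.66/(48+t) gives 0.66(48+t) = t, so 0.34·t = 0.66×48.
t* = 0.66×48/0.34 = 93.18 min.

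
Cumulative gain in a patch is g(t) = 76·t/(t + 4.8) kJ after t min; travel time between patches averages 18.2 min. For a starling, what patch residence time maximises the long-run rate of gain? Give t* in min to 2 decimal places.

9.35 min

Maximise g(t)/(T+t): set derivative to zero → g'(t)(T+t) = g(t).
g'(t) = 76·4.8/(t + 4.8)². Setting 76·4.8/(t+4.8)² = 76t/[(t+4.8)(18.2+t)] gives 4.8(18.2+t) = t(t+4.8), so t² = 4.8×18.2 = 87.36.
t* = √87.36 = 9.347 min.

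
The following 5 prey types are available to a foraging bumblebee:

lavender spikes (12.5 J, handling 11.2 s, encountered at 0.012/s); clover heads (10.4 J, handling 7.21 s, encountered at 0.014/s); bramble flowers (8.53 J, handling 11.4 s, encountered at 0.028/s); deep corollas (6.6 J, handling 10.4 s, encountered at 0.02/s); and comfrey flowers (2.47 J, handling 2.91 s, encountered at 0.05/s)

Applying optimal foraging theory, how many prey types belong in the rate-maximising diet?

Profitabilities (E/h, J/s): clover heads 1.44, lavender spikes 1.12, comfrey flowers 0.849, bramble flowers 0.748, deep corollas 0.635. Add prey in this order while the next type's profitability exceeds the intake rate on those already taken.
Rate on top 1: 0.1323. lavender spikes: 1.12 > 0.1323 → include.
Rate on top 2: 0.2393. comfrey flowers: 0.849 > 0.2393 → include.
Rate on top 3: 0.3035. bramble flowers: 0.748 > 0.3035 → include.
Rate on top 4: 0.387. deep corollas: 0.635 > 0.387 → include.
Optimal diet: clover heads, lavender spikes, comfrey flowers, bramble flowers, deep corollas — 5 of 5 types.

5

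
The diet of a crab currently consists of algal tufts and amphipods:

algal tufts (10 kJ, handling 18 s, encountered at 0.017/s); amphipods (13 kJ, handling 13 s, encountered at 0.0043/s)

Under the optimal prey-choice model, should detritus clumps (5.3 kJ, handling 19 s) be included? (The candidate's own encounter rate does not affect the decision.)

Yes

Intake rate on the current diet: R = (0.017×10 + 0.0043×13) / (1 + 0.017×18 + 0.0043×13) = 0.2259/1.362 = 0.1659 kJ/s.
detritus clumps: E/h = 5.3/19 = 0.2789 kJ/s.
0.2789 > 0.1659, so adding detritus clumps raises the average — include it.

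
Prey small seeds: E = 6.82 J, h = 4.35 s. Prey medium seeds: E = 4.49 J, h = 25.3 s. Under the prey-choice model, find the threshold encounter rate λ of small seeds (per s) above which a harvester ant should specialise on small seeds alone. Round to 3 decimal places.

0.029 per s

The zero-one rule: include medium seeds iff E₂/h₂ > λE₁/(1+λh₁). Equality gives the switch point.
λE₁h₂ = E₂ + λE₂h₁ ⇒ λ = E₂/(E₁h₂ − E₂h₁) = 4.49/(172.5 − 19.53) = 0.02934 per s.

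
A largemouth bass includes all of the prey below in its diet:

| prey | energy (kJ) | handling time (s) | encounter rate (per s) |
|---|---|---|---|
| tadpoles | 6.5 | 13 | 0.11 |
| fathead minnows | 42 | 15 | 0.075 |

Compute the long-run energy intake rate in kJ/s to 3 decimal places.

1.087 kJ/s

R = Σλ_iE_i / (1 + Σλ_ih_i)
Numerator: 0.11×6.5 + 0.075×42 = 3.865
Denominator: 1 + 0.11×13 + 0.075×15 = 3.555
R = 3.865/3.555 = 1.087 kJ/s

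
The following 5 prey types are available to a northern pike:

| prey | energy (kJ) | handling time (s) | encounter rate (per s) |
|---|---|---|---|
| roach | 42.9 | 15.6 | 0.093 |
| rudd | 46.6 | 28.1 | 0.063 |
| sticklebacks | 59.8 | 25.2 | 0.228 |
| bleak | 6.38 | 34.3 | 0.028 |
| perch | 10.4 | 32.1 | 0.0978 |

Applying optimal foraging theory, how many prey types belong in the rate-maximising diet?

E/h in descending order: roach 2.75, sticklebacks 2.37, rudd 1.66, perch 0.324, bleak 0.186 kJ/s. The optimal diet is the largest prefix of this list for which every included type satisfies E_i/h_i > R on the types above it.
Rate on top 1: 1.628. sticklebacks: 2.37 > 1.628 → include.
Rate on top 2: 2.15. rudd: 1.66 < 2.15 → exclude; stop.
Optimal diet: roach, sticklebacks — 2 of 5 types.

2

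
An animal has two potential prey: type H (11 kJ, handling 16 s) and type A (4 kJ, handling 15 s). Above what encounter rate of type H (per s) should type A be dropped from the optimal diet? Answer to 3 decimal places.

0.040 per s

Drop type A once their profitability E₂/h₂ falls below the rate achievable on type H alone: E₂/h₂ = λE₁/(1 + λh₁).
Solve for λ: λE₁h₂ = E₂(1 + λh₁) → λ(E₁h₂ − E₂h₁) = E₂ → λ = E₂/(E₁h₂ − E₂h₁).
λ = 4/(11×15 − 4×16) = 4/101 = 0.0396 per s.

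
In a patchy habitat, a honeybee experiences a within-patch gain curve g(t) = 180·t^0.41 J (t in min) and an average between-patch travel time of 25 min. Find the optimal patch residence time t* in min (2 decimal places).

By the marginal value theorem, leave when the instantaneous gain rate g'(t) equals the habitat-wide average g(t)/(T + t).
g'(t) = 0.41·180·t^-0.59. Setting 0.41·180·t^-0.59 = 180·t^0.41/(25+t) gives 0.41(25+t) = t, so 0.59·t = 0.41×25.
t* = 0.41×25/0.59 = 17.37 min.

17.37 min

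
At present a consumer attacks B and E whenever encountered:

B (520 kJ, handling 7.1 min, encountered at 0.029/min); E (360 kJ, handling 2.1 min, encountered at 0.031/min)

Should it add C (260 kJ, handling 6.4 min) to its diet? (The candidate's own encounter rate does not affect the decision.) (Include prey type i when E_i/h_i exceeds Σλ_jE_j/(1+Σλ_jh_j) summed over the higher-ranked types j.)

Yes

Current rate: (0.029×520 + 0.031×360)/(1 + 0.029×7.1 + 0.031×2.1) = 20.65 kJ/min.
Profitability of C: 260/6.4 = 40.62 kJ/min.
40.62 > 20.65, so adding C raises the average — include it.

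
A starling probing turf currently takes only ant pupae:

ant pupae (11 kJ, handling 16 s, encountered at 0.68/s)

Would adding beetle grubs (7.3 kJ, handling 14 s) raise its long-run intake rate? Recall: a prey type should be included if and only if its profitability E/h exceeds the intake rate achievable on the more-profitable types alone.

Current rate: (0.68×11)/(1 + 0.68×16) = 0.6296 kJ/s.
Profitability of beetle grubs: 7.3/14 = 0.5214 kJ/s.
0.5214 < 0.6296, so adding beetle grubs would lower the average — exclude it.

No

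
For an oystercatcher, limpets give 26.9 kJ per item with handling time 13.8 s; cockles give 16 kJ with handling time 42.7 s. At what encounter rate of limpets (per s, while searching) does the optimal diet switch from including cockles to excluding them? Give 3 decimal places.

0.017 per s

The zero-one rule: include cockles iff E₂/h₂ > λE₁/(1+λh₁). Equality gives the switch point.
λE₁h₂ = E₂ + λE₂h₁ ⇒ λ = E₂/(E₁h₂ − E₂h₁) = 16/(1149 − 220.8) = 0.01724 per s.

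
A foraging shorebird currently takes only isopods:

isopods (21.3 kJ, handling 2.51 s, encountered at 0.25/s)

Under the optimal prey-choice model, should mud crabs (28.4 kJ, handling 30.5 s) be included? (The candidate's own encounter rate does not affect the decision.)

Current rate: (0.25×21.3)/(1 + 0.25×2.51) = 3.272 kJ/s.
mud crabs: E/h = 28.4/30.5 = 0.9311 kJ/s.
Since 0.9311 < R, time spent handling mud crabs is better spent searching.

No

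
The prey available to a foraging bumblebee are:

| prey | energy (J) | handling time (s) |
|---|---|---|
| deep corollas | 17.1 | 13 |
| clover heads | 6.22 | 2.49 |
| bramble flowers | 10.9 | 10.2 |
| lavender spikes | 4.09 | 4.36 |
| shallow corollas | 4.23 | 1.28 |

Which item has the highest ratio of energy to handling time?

shallow corollas

In descending order of E/h:
shallow corollas: 4.23/1.28 = 3.3 J/s
clover heads: 6.22/2.49 = 2.5 J/s
deep corollas: 17.1/13 = 1.32 J/s
bramble flowers: 10.9/10.2 = 1.07 J/s
lavender spikes: 4.09/4.36 = 0.938 J/s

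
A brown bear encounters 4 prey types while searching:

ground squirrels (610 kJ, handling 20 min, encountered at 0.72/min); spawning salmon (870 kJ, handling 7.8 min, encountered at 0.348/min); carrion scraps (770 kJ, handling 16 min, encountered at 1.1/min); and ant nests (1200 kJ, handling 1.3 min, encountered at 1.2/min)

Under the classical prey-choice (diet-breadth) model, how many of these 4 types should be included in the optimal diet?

1

Profitabilities (E/h, kJ/min): ant nests 923, spawning salmon 112, carrion scraps 48.1, ground squirrels 30.5. Add prey in this order while the next type's profitability exceeds the intake rate on those already taken.
Rate on top 1: 562.5. spawning salmon: 112 < 562.5 → exclude; stop.
Optimal diet: ant nests — 1 of 4 types.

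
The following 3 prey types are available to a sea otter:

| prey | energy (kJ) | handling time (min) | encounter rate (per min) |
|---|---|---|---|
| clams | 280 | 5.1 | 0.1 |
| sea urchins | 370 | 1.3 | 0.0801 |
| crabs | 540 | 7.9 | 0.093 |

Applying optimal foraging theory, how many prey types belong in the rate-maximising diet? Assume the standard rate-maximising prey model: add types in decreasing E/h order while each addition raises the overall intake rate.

3

Rank by E/h (kJ/min): sea urchins 285, crabs 68.4, clams 54.9. Include each in turn until the next type's E/h falls below the running intake rate.
Rate on top 1: 26.84. crabs: 68.4 > 26.84 → include.
Rate on top 2: 43.43. clams: 54.9 > 43.43 → include.
Optimal diet: sea urchins, crabs, clams — 3 of 3 types.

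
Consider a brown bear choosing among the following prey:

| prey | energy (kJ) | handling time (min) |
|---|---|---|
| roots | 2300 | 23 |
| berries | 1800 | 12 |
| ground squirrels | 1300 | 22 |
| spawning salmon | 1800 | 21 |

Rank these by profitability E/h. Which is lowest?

Profitability E/h (kJ/min): roots = 2300/23 = 100, berries = 1800/12 = 150, ground squirrels = 1300/22 = 59.1, spawning salmon = 1800/21 = 85.7.
Ranked: berries > roots > spawning salmon > ground squirrels.

ground squirrels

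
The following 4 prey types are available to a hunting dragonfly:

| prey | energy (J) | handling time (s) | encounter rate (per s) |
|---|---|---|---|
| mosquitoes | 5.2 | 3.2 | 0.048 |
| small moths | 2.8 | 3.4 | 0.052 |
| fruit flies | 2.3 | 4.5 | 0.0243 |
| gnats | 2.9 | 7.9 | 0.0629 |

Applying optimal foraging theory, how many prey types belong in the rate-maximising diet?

4

Profitabilities (E/h, J/s): mosquitoes 1.62, small moths 0.824, fruit flies 0.511, gnats 0.367. Add prey in this order while the next type's profitability exceeds the intake rate on those already taken.
Rate on top 1: 0.2164. small moths: 0.824 > 0.2164 → include.
Rate on top 2: 0.2971. fruit flies: 0.511 > 0.2971 → include.
Rate on top 3: 0.3133. gnats: 0.367 > 0.3133 → include.
Optimal diet: mosquitoes, small moths, fruit flies, gnats — 4 of 4 types.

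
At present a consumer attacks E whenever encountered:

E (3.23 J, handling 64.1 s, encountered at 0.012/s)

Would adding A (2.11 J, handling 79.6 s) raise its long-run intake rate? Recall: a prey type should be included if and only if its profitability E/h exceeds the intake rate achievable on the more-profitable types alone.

Intake rate on the current diet: R = (0.012×3.23) / (1 + 0.012×64.1) = 0.03876/1.769 = 0.02191 J/s.
Profitability of A: 2.11/79.6 = 0.02651 J/s.
0.02651 > 0.02191, so adding A raises the average — include it.

Yes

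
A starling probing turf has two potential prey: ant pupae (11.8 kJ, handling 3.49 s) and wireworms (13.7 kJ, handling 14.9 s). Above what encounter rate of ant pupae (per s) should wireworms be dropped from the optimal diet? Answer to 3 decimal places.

0.107 per s

Drop wireworms once their profitability E₂/h₂ falls below the rate achievable on ant pupae alone: E₂/h₂ = λE₁/(1 + λh₁).
Solve for λ: λE₁h₂ = E₂(1 + λh₁) → λ(E₁h₂ − E₂h₁) = E₂ → λ = E₂/(E₁h₂ − E₂h₁).
λ = 13.7/(11.8×14.9 − 13.7×3.49) = 13.7/128 = 0.107 per s.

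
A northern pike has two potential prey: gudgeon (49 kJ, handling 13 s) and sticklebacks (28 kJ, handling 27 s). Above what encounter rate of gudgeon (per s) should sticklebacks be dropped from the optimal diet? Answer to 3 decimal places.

0.029 per s

Drop sticklebacks once their profitability E₂/h₂ falls below the rate achievable on gudgeon alone: E₂/h₂ = λE₁/(1 + λh₁).
Solve for λ: λE₁h₂ = E₂(1 + λh₁) → λ(E₁h₂ − E₂h₁) = E₂ → λ = E₂/(E₁h₂ − E₂h₁).
λ = 28/(49×27 − 28×13) = 28/959 = 0.0292 per s.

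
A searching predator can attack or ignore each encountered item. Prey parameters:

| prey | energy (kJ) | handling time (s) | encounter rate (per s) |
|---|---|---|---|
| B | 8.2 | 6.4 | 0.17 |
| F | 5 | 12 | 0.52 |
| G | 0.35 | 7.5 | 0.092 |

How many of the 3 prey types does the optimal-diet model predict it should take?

1

Rank by E/h (kJ/s): B 1.28, F 0.417, G 0.0467. Include each in turn until the next type's E/h falls below the running intake rate.
Rate on top 1: 0.6676. F: 0.417 < 0.6676 → exclude; stop.
Optimal diet: B — 1 of 3 types.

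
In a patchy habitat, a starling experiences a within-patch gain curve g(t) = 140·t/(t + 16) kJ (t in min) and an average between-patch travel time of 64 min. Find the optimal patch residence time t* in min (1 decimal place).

32.0 min

Maximise g(t)/(T+t): set derivative to zero → g'(t)(T+t) = g(t).
g'(t) = 140·16/(t + 16)². Setting 140·16/(t+16)² = 140t/[(t+16)(64+t)] gives 16(64+t) = t(t+16), so t² = 16×64 = 1024.
t* = √1024 = 32 min.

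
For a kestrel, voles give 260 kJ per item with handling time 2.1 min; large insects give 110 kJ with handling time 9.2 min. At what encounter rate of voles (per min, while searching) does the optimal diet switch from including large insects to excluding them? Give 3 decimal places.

0.051 per min

At the threshold, the rate on voles alone equals the profitability of large insects: λ·260/(1 + λ·2.1) = 110/9.2 = 11.96.
Rearranging, λ(260 − 11.96×2.1) = 11.96, so λ = 11.96/234.9 = 0.0509 per min.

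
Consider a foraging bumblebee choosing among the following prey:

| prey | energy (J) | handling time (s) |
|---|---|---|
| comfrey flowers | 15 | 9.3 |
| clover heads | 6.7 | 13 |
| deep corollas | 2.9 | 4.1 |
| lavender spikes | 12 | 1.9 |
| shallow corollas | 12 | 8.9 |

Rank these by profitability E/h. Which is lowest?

clover heads

In descending order of E/h:
lavender spikes: 12/1.9 = 6.32 J/s
comfrey flowers: 15/9.3 = 1.61 J/s
shallow corollas: 12/8.9 = 1.35 J/s
deep corollas: 2.9/4.1 = 0.707 J/s
clover heads: 6.7/13 = 0.515 J/s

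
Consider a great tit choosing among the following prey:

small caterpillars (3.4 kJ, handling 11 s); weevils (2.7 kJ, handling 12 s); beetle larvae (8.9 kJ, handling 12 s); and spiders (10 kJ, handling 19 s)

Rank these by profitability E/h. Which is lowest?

weevils

Profitability E/h (kJ/s): small caterpillars = 3.4/11 = 0.309, weevils = 2.7/12 = 0.225, beetle larvae = 8.9/12 = 0.742, spiders = 10/19 = 0.526.
Ranked: beetle larvae > spiders > small caterpillars > weevils.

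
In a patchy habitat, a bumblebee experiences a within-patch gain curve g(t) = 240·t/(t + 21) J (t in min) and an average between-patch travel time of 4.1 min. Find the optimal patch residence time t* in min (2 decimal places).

Optimal t* satisfies g'(t*) = g(t*)/(T + t*).
g'(t) = 240·21/(t + 21)². Setting 240·21/(t+21)² = 240t/[(t+21)(4.1+t)] gives 21(4.1+t) = t(t+21), so t² = 21×4.1 = 86.1.
t* = √86.1 = 9.279 min.

9.28 min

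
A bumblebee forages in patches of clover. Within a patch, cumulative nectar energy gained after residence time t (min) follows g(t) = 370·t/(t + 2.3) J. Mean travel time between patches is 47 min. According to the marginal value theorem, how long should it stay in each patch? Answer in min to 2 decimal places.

10.40 min

By the marginal value theorem, leave when the instantaneous gain rate g'(t) equals the habitat-wide average g(t)/(T + t).
g'(t) = 370·2.3/(t + 2.3)². Setting 370·2.3/(t+2.3)² = 370t/[(t+2.3)(47+t)] gives 2.3(47+t) = t(t+2.3), so t² = 2.3×47 = 108.1.
t* = √108.1 = 10.4 min.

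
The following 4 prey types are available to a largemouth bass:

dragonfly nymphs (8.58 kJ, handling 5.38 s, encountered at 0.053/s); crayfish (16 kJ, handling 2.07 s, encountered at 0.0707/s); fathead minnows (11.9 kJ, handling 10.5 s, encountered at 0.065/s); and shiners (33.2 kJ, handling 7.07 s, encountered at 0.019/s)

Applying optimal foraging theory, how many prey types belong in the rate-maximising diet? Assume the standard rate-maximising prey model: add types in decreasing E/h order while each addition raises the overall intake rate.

Rank by E/h (kJ/s): crayfish 7.73, shiners 4.7, dragonfly nymphs 1.59, fathead minnows 1.13. Include each in turn until the next type's E/h falls below the running intake rate.
Rate on top 1: 0.9868. shiners: 4.7 > 0.9868 → include.
Rate on top 2: 1.376. dragonfly nymphs: 1.59 > 1.376 → include.
Rate on top 3: 1.416. fathead minnows: 1.13 < 1.416 → exclude; stop.
Optimal diet: crayfish, shiners, dragonfly nymphs — 3 of 4 types.

3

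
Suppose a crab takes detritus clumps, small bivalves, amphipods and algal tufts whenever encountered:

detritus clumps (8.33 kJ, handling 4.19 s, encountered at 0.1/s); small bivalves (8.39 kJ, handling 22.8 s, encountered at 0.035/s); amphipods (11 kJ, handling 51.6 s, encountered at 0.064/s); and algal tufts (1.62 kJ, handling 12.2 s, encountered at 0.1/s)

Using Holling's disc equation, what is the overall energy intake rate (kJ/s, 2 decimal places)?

0.30 kJ/s

Energy encountered per unit search time: 0.1×8.33 + 0.035×8.39 + 0.064×11 + 0.1×1.62 = 1.993 kJ/s.
Handling time per unit search time: 0.1×4.19 + 0.035×22.8 + 0.064×51.6 + 0.1×12.2 = 5.739.
Rate = 1.993/(1 + 5.739) = 0.2957 kJ/s.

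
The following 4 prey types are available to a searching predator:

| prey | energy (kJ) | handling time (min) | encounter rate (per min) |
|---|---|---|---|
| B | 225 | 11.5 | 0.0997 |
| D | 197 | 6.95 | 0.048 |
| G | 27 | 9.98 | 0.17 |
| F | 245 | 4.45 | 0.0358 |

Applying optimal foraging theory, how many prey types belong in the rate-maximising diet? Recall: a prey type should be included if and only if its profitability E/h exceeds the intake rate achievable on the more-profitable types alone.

Rank by E/h (kJ/min): F 55.1, D 28.3, B 19.6, G 2.71. Include each in turn until the next type's E/h falls below the running intake rate.
Rate on top 1: 7.566. D: 28.3 > 7.566 → include.
Rate on top 2: 12.21. B: 19.6 > 12.21 → include.
Rate on top 3: 15.4. G: 2.71 < 15.4 → exclude; stop.
Optimal diet: F, D, B — 3 of 4 types.

3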